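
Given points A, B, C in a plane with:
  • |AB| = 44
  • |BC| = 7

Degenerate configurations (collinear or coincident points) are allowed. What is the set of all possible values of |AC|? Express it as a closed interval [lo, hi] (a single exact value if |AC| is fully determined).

|AB| ∈ {44}
|BC| ∈ {7}
|AC| ∈ [37, 51]

|AC| ∈ [37, 51]  (≈ [37.0000, 51.0000])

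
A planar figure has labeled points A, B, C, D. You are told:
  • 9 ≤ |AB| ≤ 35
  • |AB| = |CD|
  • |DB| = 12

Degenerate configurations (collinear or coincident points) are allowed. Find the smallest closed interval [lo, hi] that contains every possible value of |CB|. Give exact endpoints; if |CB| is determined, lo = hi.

|CB| ∈ [0, 47]  (≈ [0.0000, 47.0000])

|AB| ∈ [9, 35]
|BD| ∈ {12}
|CD| ∈ [9, 35]
|AD| ∈ [0, 47]
|BC| ∈ [0, 47]
|AC| ∈ [0, 82]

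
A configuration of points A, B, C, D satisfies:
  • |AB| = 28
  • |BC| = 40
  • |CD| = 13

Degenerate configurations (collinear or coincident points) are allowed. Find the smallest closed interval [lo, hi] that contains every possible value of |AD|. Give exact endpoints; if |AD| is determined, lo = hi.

|AB| ∈ {28}
|BC| ∈ {40}
|CD| ∈ {13}
|AC| ∈ [12, 68]
|BD| ∈ [27, 53]
|AD| ∈ [0, 81]

|AD| ∈ [0, 81]  (≈ [0.0000, 81.0000])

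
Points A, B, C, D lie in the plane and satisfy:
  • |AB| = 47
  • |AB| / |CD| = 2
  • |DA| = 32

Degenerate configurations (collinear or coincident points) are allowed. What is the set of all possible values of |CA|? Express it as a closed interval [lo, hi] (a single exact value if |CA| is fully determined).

|CA| ∈ [17/2, 111/2]  (≈ [8.5000, 55.5000])

|AB| ∈ {47}
|AD| ∈ {32}
|CD| ∈ {47/2}
|BD| ∈ [15, 79]
|AC| ∈ [17/2, 111/2]
|BC| ∈ [0, 205/2]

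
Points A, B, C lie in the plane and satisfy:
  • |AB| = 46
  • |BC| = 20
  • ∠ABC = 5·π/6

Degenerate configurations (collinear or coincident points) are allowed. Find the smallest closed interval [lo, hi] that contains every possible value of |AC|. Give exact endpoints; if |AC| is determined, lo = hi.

|AB| ∈ {46}
|BC| ∈ {20}
|AC| ∈ {2·√(230·√(3) + 629)}

|AC| = 2·√(230·√(3) + 629)  (≈ 64.1053)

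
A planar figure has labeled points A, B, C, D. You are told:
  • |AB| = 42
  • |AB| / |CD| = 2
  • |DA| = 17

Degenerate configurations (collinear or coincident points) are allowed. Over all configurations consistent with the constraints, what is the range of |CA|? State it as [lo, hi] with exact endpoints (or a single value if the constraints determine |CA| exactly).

|CA| ∈ [4, 38]  (≈ [4.0000, 38.0000])

|AB| ∈ {42}
|AD| ∈ {17}
|CD| ∈ {21}
|BD| ∈ [25, 59]
|AC| ∈ [4, 38]
|BC| ∈ [4, 80]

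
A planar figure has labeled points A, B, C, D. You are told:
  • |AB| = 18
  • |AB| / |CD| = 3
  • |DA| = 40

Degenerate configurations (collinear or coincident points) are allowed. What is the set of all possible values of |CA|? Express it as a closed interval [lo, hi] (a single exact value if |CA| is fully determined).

|AB| ∈ {18}
|AD| ∈ {40}
|CD| ∈ {6}
|BD| ∈ [22, 58]
|AC| ∈ [34, 46]
|BC| ∈ [16, 64]

|CA| ∈ [34, 46]  (≈ [34.0000, 46.0000])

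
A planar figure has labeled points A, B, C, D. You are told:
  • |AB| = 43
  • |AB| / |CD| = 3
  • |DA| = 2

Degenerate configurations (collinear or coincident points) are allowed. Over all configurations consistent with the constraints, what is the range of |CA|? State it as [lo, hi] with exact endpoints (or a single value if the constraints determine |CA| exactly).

|CA| ∈ [37/3, 49/3]  (≈ [12.3333, 16.3333])

|AB| ∈ {43}
|AD| ∈ {2}
|CD| ∈ {43/3}
|BD| ∈ [41, 45]
|AC| ∈ [37/3, 49/3]
|BC| ∈ [80/3, 178/3]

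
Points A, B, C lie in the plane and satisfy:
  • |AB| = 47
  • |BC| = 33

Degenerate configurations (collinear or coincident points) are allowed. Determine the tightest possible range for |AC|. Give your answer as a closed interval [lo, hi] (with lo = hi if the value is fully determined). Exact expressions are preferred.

|AC| ∈ [14, 80]  (≈ [14.0000, 80.0000])

|AB| ∈ {47}
|BC| ∈ {33}
|AC| ∈ [14, 80]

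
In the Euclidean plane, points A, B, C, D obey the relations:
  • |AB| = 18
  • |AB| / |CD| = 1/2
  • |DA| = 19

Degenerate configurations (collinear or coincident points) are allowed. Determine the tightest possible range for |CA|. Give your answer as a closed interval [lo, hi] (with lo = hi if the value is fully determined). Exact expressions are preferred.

|CA| ∈ [17, 55]  (≈ [17.0000, 55.0000])

|AB| ∈ {18}
|AD| ∈ {19}
|CD| ∈ {36}
|BD| ∈ [1, 37]
|AC| ∈ [17, 55]
|BC| ∈ [0, 73]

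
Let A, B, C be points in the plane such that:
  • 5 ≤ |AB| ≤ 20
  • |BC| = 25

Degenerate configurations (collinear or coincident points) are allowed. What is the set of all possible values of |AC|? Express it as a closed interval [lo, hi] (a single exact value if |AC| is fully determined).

|AC| ∈ [5, 45]  (≈ [5.0000, 45.0000])

|AB| ∈ [5, 20]
|BC| ∈ {25}
|AC| ∈ [5, 45]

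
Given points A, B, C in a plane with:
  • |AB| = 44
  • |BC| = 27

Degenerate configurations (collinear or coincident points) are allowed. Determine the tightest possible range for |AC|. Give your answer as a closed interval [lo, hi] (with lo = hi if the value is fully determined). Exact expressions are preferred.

|AC| ∈ [17, 71]  (≈ [17.0000, 71.0000])

|AB| ∈ {44}
|BC| ∈ {27}
|AC| ∈ [17, 71]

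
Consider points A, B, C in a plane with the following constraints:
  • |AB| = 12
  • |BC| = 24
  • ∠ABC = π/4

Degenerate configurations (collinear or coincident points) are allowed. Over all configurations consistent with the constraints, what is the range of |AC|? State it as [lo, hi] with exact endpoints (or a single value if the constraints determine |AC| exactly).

|AB| ∈ {12}
|BC| ∈ {24}
|AC| ∈ {12·√(5 - 2·√(2))}

|AC| = 12·√(5 - 2·√(2))  (≈ 17.6835)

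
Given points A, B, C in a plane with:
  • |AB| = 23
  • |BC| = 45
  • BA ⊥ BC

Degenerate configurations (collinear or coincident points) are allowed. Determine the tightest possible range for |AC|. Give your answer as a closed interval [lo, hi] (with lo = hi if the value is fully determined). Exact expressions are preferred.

|AC| = √(2554)  (≈ 50.5371)

|AB| ∈ {23}
|BC| ∈ {45}
|AC| ∈ {√(2554)}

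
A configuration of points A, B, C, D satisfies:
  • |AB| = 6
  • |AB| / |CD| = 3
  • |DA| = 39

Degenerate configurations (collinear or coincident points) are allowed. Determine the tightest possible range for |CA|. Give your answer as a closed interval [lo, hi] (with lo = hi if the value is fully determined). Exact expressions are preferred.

|AB| ∈ {6}
|AD| ∈ {39}
|CD| ∈ {2}
|BD| ∈ [33, 45]
|AC| ∈ [37, 41]
|BC| ∈ [31, 47]

|CA| ∈ [37, 41]  (≈ [37.0000, 41.0000])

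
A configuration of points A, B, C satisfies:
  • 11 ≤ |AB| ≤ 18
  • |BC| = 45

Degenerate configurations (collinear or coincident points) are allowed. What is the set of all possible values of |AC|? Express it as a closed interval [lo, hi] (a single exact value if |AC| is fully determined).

|AC| ∈ [27, 63]  (≈ [27.0000, 63.0000])

|AB| ∈ [11, 18]
|BC| ∈ {45}
|AC| ∈ [27, 63]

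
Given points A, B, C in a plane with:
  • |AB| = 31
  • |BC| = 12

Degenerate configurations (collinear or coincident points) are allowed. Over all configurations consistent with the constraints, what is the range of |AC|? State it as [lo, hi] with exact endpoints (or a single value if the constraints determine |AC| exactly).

|AC| ∈ [19, 43]  (≈ [19.0000, 43.0000])

|AB| ∈ {31}
|BC| ∈ {12}
|AC| ∈ [19, 43]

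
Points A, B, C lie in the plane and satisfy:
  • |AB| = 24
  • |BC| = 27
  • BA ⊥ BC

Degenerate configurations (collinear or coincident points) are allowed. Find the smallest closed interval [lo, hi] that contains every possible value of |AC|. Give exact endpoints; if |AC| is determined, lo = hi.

|AC| = 3·√(145)  (≈ 36.1248)

|AB| ∈ {24}
|BC| ∈ {27}
|AC| ∈ {3·√(145)}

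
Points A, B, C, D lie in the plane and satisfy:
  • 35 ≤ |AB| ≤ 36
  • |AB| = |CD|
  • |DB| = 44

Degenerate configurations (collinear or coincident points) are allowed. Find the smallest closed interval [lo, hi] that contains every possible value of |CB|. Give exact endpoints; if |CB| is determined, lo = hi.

|AB| ∈ [35, 36]
|BD| ∈ {44}
|CD| ∈ [35, 36]
|AD| ∈ [8, 80]
|BC| ∈ [8, 80]
|AC| ∈ [0, 116]

|CB| ∈ [8, 80]  (≈ [8.0000, 80.0000])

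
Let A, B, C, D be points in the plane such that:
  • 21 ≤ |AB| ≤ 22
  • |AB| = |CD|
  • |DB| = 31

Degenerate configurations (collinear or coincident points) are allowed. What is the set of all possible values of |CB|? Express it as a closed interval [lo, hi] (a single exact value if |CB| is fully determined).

|AB| ∈ [21, 22]
|BD| ∈ {31}
|CD| ∈ [21, 22]
|AD| ∈ [9, 53]
|BC| ∈ [9, 53]
|AC| ∈ [0, 75]

|CB| ∈ [9, 53]  (≈ [9.0000, 53.0000])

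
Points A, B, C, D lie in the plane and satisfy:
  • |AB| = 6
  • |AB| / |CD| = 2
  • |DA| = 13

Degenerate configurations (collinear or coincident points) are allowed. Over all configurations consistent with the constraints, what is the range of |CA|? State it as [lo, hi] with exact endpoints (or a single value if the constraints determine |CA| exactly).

|CA| ∈ [10, 16]  (≈ [10.0000, 16.0000])

|AB| ∈ {6}
|AD| ∈ {13}
|CD| ∈ {3}
|BD| ∈ [7, 19]
|AC| ∈ [10, 16]
|BC| ∈ [4, 22]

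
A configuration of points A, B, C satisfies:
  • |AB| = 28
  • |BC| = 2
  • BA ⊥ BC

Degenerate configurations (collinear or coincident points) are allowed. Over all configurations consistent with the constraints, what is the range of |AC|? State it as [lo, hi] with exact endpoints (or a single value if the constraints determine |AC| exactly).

|AC| = 2·√(197)  (≈ 28.0713)

|AB| ∈ {28}
|BC| ∈ {2}
|AC| ∈ {2·√(197)}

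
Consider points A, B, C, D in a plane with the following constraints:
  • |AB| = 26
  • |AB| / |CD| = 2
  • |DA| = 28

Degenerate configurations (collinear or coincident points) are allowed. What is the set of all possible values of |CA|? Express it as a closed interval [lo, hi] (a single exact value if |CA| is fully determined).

|AB| ∈ {26}
|AD| ∈ {28}
|CD| ∈ {13}
|BD| ∈ [2, 54]
|AC| ∈ [15, 41]
|BC| ∈ [0, 67]

|CA| ∈ [15, 41]  (≈ [15.0000, 41.0000])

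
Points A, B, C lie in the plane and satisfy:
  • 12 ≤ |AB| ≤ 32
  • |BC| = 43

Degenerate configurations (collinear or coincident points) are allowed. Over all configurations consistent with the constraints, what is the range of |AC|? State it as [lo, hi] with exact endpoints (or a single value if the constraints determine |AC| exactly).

|AC| ∈ [11, 75]  (≈ [11.0000, 75.0000])

|AB| ∈ [12, 32]
|BC| ∈ {43}
|AC| ∈ [11, 75]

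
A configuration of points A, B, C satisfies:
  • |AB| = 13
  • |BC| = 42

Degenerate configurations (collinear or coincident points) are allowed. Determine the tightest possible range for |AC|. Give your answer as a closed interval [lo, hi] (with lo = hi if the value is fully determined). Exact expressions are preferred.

|AB| ∈ {13}
|BC| ∈ {42}
|AC| ∈ [29, 55]

|AC| ∈ [29, 55]  (≈ [29.0000, 55.0000])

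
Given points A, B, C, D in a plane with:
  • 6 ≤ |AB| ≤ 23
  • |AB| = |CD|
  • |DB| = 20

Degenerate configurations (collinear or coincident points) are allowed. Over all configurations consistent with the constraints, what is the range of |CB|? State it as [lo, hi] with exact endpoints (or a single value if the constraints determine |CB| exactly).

|AB| ∈ [6, 23]
|BD| ∈ {20}
|CD| ∈ [6, 23]
|AD| ∈ [0, 43]
|BC| ∈ [0, 43]
|AC| ∈ [0, 66]

|CB| ∈ [0, 43]  (≈ [0.0000, 43.0000])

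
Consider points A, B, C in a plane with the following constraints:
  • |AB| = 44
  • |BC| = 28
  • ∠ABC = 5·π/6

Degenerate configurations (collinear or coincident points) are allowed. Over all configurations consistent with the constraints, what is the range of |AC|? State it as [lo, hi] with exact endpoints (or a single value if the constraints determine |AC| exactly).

|AB| ∈ {44}
|BC| ∈ {28}
|AC| ∈ {4·√(77·√(3) + 170)}

|AC| = 4·√(77·√(3) + 170)  (≈ 69.6698)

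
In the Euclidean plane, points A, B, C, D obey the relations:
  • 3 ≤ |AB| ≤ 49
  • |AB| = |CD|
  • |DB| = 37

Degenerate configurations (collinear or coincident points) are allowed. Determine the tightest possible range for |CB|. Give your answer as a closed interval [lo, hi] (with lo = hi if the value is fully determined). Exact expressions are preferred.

|AB| ∈ [3, 49]
|BD| ∈ {37}
|CD| ∈ [3, 49]
|AD| ∈ [0, 86]
|BC| ∈ [0, 86]
|AC| ∈ [0, 135]

|CB| ∈ [0, 86]  (≈ [0.0000, 86.0000])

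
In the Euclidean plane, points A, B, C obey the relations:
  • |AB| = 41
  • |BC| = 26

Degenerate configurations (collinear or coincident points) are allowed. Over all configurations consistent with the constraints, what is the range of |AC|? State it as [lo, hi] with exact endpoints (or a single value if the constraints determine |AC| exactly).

|AC| ∈ [15, 67]  (≈ [15.0000, 67.0000])

|AB| ∈ {41}
|BC| ∈ {26}
|AC| ∈ [15, 67]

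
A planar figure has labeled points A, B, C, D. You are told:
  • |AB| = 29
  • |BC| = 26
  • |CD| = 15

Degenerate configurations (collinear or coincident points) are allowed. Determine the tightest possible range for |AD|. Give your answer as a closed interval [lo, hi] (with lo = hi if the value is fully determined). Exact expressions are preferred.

|AB| ∈ {29}
|BC| ∈ {26}
|CD| ∈ {15}
|AC| ∈ [3, 55]
|BD| ∈ [11, 41]
|AD| ∈ [0, 70]

|AD| ∈ [0, 70]  (≈ [0.0000, 70.0000])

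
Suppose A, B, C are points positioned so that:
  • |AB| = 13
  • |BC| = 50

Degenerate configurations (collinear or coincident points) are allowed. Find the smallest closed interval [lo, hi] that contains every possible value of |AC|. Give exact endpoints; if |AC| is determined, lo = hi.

|AC| ∈ [37, 63]  (≈ [37.0000, 63.0000])

|AB| ∈ {13}
|BC| ∈ {50}
|AC| ∈ [37, 63]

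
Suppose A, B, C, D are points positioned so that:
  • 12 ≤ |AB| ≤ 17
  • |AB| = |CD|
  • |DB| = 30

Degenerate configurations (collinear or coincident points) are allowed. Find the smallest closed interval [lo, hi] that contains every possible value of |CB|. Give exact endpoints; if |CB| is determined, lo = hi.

|CB| ∈ [13, 47]  (≈ [13.0000, 47.0000])

|AB| ∈ [12, 17]
|BD| ∈ {30}
|CD| ∈ [12, 17]
|AD| ∈ [13, 47]
|BC| ∈ [13, 47]
|AC| ∈ [0, 64]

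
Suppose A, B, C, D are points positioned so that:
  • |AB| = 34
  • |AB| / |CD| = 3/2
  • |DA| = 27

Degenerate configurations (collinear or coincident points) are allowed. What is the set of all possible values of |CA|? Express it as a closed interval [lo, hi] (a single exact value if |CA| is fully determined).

|AB| ∈ {34}
|AD| ∈ {27}
|CD| ∈ {68/3}
|BD| ∈ [7, 61]
|AC| ∈ [13/3, 149/3]
|BC| ∈ [0, 251/3]

|CA| ∈ [13/3, 149/3]  (≈ [4.3333, 49.6667])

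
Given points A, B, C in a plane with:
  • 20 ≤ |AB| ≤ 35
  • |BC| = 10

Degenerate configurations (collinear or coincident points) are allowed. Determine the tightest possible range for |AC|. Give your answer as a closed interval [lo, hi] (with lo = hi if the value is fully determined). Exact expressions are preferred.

|AB| ∈ [20, 35]
|BC| ∈ {10}
|AC| ∈ [10, 45]

|AC| ∈ [10, 45]  (≈ [10.0000, 45.0000])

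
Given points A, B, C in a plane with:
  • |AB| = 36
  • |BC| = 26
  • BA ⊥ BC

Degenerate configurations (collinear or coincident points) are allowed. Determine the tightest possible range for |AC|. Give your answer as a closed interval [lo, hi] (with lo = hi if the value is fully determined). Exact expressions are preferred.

|AC| = 2·√(493)  (≈ 44.4072)

|AB| ∈ {36}
|BC| ∈ {26}
|AC| ∈ {2·√(493)}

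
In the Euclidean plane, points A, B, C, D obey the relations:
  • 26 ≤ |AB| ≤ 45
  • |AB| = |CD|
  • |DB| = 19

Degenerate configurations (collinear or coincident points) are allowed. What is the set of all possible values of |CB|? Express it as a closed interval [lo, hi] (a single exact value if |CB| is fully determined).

|AB| ∈ [26, 45]
|BD| ∈ {19}
|CD| ∈ [26, 45]
|AD| ∈ [7, 64]
|BC| ∈ [7, 64]
|AC| ∈ [0, 109]

|CB| ∈ [7, 64]  (≈ [7.0000, 64.0000])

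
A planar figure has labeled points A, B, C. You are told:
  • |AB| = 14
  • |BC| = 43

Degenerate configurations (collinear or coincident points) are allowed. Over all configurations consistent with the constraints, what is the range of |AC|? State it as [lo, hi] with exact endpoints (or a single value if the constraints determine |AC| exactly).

|AC| ∈ [29, 57]  (≈ [29.0000, 57.0000])

|AB| ∈ {14}
|BC| ∈ {43}
|AC| ∈ [29, 57]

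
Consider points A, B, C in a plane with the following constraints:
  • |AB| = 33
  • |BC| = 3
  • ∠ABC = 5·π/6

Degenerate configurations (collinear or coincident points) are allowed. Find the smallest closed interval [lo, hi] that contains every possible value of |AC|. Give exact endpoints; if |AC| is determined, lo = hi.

|AB| ∈ {33}
|BC| ∈ {3}
|AC| ∈ {3·√(11·√(3) + 122)}

|AC| = 3·√(11·√(3) + 122)  (≈ 35.6297)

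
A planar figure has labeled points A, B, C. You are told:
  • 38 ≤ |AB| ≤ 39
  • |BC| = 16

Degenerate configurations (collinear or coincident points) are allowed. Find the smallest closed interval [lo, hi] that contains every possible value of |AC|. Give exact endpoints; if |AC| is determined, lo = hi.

|AC| ∈ [22, 55]  (≈ [22.0000, 55.0000])

|AB| ∈ [38, 39]
|BC| ∈ {16}
|AC| ∈ [22, 55]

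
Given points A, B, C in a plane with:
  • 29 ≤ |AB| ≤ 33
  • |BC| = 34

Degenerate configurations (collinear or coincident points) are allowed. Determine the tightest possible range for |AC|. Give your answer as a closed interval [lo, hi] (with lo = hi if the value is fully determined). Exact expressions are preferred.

|AC| ∈ [1, 67]  (≈ [1.0000, 67.0000])

|AB| ∈ [29, 33]
|BC| ∈ {34}
|AC| ∈ [1, 67]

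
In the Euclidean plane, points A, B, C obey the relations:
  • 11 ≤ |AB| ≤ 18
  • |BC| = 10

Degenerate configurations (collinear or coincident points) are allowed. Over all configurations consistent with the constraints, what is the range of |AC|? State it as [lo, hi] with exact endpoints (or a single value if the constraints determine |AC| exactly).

|AC| ∈ [1, 28]  (≈ [1.0000, 28.0000])

|AB| ∈ [11, 18]
|BC| ∈ {10}
|AC| ∈ [1, 28]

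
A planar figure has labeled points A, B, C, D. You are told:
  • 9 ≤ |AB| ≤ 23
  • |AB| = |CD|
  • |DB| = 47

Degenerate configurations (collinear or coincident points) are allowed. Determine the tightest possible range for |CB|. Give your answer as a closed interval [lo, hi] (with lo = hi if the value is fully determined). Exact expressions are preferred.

|AB| ∈ [9, 23]
|BD| ∈ {47}
|CD| ∈ [9, 23]
|AD| ∈ [24, 70]
|BC| ∈ [24, 70]
|AC| ∈ [1, 93]

|CB| ∈ [24, 70]  (≈ [24.0000, 70.0000])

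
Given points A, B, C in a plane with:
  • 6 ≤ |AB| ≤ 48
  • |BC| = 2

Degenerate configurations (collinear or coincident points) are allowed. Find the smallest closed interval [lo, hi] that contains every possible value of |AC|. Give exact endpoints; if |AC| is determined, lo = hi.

|AB| ∈ [6, 48]
|BC| ∈ {2}
|AC| ∈ [4, 50]

|AC| ∈ [4, 50]  (≈ [4.0000, 50.0000])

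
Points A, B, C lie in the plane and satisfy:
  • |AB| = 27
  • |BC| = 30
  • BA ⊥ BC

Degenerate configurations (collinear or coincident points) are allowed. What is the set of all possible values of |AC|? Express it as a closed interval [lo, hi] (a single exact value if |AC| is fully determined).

|AC| = 3·√(181)  (≈ 40.3609)

|AB| ∈ {27}
|BC| ∈ {30}
|AC| ∈ {3·√(181)}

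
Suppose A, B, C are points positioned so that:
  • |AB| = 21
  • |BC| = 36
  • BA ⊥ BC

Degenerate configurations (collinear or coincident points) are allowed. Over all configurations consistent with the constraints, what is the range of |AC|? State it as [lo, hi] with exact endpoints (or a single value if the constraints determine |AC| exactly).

|AC| = 3·√(193)  (≈ 41.6773)

|AB| ∈ {21}
|BC| ∈ {36}
|AC| ∈ {3·√(193)}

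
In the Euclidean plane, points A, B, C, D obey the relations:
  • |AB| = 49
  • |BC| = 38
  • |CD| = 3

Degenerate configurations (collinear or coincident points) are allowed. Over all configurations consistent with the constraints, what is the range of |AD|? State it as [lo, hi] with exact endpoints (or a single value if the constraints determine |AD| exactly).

|AD| ∈ [8, 90]  (≈ [8.0000, 90.0000])

|AB| ∈ {49}
|BC| ∈ {38}
|CD| ∈ {3}
|AC| ∈ [11, 87]
|BD| ∈ [35, 41]
|AD| ∈ [8, 90]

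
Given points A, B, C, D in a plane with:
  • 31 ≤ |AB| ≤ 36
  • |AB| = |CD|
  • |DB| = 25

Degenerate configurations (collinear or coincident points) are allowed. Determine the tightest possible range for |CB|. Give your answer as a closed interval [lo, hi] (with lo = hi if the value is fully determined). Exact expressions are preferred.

|AB| ∈ [31, 36]
|BD| ∈ {25}
|CD| ∈ [31, 36]
|AD| ∈ [6, 61]
|BC| ∈ [6, 61]
|AC| ∈ [0, 97]

|CB| ∈ [6, 61]  (≈ [6.0000, 61.0000])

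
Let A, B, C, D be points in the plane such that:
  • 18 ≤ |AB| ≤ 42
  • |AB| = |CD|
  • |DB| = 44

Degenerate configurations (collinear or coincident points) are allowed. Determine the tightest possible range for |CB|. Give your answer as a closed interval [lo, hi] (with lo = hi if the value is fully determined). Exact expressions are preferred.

|AB| ∈ [18, 42]
|BD| ∈ {44}
|CD| ∈ [18, 42]
|AD| ∈ [2, 86]
|BC| ∈ [2, 86]
|AC| ∈ [0, 128]

|CB| ∈ [2, 86]  (≈ [2.0000, 86.0000])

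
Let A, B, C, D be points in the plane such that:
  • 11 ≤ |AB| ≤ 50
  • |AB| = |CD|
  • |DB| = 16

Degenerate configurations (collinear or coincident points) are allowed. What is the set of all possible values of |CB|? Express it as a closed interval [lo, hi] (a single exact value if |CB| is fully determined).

|CB| ∈ [0, 66]  (≈ [0.0000, 66.0000])

|AB| ∈ [11, 50]
|BD| ∈ {16}
|CD| ∈ [11, 50]
|AD| ∈ [0, 66]
|BC| ∈ [0, 66]
|AC| ∈ [0, 116]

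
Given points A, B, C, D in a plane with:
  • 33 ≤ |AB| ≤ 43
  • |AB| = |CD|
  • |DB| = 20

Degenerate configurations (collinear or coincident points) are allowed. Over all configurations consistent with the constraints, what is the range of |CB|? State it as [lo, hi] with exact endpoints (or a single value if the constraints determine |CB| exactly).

|CB| ∈ [13, 63]  (≈ [13.0000, 63.0000])

|AB| ∈ [33, 43]
|BD| ∈ {20}
|CD| ∈ [33, 43]
|AD| ∈ [13, 63]
|BC| ∈ [13, 63]
|AC| ∈ [0, 106]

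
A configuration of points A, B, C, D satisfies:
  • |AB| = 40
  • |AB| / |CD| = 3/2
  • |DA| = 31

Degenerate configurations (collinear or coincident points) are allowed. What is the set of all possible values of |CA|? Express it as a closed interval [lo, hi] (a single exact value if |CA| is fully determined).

|AB| ∈ {40}
|AD| ∈ {31}
|CD| ∈ {80/3}
|BD| ∈ [9, 71]
|AC| ∈ [13/3, 173/3]
|BC| ∈ [0, 293/3]

|CA| ∈ [13/3, 173/3]  (≈ [4.3333, 57.6667])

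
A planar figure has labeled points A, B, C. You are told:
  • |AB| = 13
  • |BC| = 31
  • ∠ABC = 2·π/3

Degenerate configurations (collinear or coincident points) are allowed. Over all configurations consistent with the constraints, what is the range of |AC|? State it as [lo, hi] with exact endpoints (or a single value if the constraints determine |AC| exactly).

|AC| = √(1533)  (≈ 39.1535)

|AB| ∈ {13}
|BC| ∈ {31}
|AC| ∈ {√(1533)}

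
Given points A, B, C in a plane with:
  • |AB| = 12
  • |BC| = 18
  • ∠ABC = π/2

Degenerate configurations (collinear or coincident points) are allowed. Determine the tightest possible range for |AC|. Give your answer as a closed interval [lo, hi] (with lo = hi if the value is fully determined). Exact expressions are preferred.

|AB| ∈ {12}
|BC| ∈ {18}
|AC| ∈ {6·√(13)}

|AC| = 6·√(13)  (≈ 21.6333)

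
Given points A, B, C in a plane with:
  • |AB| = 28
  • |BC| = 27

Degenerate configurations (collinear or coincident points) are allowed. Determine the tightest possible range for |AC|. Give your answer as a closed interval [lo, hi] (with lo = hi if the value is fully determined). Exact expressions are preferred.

|AB| ∈ {28}
|BC| ∈ {27}
|AC| ∈ [1, 55]

|AC| ∈ [1, 55]  (≈ [1.0000, 55.0000])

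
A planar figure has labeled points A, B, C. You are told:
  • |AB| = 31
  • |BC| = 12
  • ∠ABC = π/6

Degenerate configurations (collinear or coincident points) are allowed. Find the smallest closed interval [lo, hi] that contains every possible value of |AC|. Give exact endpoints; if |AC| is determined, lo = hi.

|AC| = √(1105 - 372·√(3))  (≈ 21.4634)

|AB| ∈ {31}
|BC| ∈ {12}
|AC| ∈ {√(1105 - 372·√(3))}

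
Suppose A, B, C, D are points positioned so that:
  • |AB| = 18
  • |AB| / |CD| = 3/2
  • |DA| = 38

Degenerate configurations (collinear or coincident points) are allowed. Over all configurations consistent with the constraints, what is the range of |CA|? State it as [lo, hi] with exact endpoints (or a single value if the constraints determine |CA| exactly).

|CA| ∈ [26, 50]  (≈ [26.0000, 50.0000])

|AB| ∈ {18}
|AD| ∈ {38}
|CD| ∈ {12}
|BD| ∈ [20, 56]
|AC| ∈ [26, 50]
|BC| ∈ [8, 68]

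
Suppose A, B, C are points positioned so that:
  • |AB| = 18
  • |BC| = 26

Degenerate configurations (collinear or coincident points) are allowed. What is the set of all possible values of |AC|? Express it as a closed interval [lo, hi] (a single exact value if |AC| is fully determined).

|AB| ∈ {18}
|BC| ∈ {26}
|AC| ∈ [8, 44]

|AC| ∈ [8, 44]  (≈ [8.0000, 44.0000])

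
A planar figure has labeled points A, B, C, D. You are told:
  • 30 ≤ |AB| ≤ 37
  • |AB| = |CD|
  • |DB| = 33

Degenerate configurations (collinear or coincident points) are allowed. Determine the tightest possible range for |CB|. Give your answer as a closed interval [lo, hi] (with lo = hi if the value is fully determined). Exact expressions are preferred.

|CB| ∈ [0, 70]  (≈ [0.0000, 70.0000])

|AB| ∈ [30, 37]
|BD| ∈ {33}
|CD| ∈ [30, 37]
|AD| ∈ [0, 70]
|BC| ∈ [0, 70]
|AC| ∈ [0, 107]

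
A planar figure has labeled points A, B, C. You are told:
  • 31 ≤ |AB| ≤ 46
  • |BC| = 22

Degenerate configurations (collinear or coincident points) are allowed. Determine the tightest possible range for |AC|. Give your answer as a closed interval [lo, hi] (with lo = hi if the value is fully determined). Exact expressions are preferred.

|AB| ∈ [31, 46]
|BC| ∈ {22}
|AC| ∈ [9, 68]

|AC| ∈ [9, 68]  (≈ [9.0000, 68.0000])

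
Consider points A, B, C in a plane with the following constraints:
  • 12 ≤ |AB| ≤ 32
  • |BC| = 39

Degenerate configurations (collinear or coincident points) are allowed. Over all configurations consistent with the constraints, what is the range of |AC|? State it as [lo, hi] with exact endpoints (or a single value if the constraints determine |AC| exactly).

|AB| ∈ [12, 32]
|BC| ∈ {39}
|AC| ∈ [7, 71]

|AC| ∈ [7, 71]  (≈ [7.0000, 71.0000])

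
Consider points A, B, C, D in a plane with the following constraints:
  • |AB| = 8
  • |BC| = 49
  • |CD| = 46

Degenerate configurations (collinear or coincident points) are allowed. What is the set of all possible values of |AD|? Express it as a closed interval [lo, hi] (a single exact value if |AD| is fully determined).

|AB| ∈ {8}
|BC| ∈ {49}
|CD| ∈ {46}
|AC| ∈ [41, 57]
|BD| ∈ [3, 95]
|AD| ∈ [0, 103]

|AD| ∈ [0, 103]  (≈ [0.0000, 103.0000])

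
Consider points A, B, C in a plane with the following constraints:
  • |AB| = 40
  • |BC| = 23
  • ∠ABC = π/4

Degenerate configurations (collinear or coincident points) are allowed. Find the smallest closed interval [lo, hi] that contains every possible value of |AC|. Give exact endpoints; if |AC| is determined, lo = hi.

|AB| ∈ {40}
|BC| ∈ {23}
|AC| ∈ {√(2129 - 920·√(2))}

|AC| = √(2129 - 920·√(2))  (≈ 28.7737)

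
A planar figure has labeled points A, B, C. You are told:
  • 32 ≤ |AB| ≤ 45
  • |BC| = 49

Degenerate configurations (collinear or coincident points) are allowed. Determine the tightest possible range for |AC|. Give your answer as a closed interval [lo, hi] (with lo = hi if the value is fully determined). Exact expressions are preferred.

|AB| ∈ [32, 45]
|BC| ∈ {49}
|AC| ∈ [4, 94]

|AC| ∈ [4, 94]  (≈ [4.0000, 94.0000])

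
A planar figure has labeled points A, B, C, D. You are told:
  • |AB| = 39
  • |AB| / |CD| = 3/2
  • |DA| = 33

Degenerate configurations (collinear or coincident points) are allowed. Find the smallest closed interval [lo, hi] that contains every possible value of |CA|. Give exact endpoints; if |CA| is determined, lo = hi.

|AB| ∈ {39}
|AD| ∈ {33}
|CD| ∈ {26}
|BD| ∈ [6, 72]
|AC| ∈ [7, 59]
|BC| ∈ [0, 98]

|CA| ∈ [7, 59]  (≈ [7.0000, 59.0000])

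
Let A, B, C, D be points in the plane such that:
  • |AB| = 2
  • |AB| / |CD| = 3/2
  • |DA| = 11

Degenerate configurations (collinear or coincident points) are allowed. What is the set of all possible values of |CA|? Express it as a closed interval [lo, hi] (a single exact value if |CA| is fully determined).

|AB| ∈ {2}
|AD| ∈ {11}
|CD| ∈ {4/3}
|BD| ∈ [9, 13]
|AC| ∈ [29/3, 37/3]
|BC| ∈ [23/3, 43/3]

|CA| ∈ [29/3, 37/3]  (≈ [9.6667, 12.3333])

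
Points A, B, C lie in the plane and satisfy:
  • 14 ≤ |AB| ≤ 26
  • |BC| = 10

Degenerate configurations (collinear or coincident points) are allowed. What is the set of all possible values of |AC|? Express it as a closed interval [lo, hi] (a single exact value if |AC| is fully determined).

|AC| ∈ [4, 36]  (≈ [4.0000, 36.0000])

|AB| ∈ [14, 26]
|BC| ∈ {10}
|AC| ∈ [4, 36]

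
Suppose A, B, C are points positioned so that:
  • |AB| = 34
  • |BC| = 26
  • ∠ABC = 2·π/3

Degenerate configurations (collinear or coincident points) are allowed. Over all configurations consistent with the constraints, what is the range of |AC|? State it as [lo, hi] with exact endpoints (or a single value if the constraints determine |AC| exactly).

|AC| = 2·√(679)  (≈ 52.1153)

|AB| ∈ {34}
|BC| ∈ {26}
|AC| ∈ {2·√(679)}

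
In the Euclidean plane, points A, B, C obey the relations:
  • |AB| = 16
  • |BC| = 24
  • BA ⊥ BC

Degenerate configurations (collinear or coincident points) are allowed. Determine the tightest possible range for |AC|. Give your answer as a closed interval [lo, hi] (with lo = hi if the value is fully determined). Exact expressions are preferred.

|AB| ∈ {16}
|BC| ∈ {24}
|AC| ∈ {8·√(13)}

|AC| = 8·√(13)  (≈ 28.8444)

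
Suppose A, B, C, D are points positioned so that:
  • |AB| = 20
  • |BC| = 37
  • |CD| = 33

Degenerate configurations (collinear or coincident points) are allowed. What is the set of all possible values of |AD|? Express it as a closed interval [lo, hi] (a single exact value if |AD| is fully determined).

|AB| ∈ {20}
|BC| ∈ {37}
|CD| ∈ {33}
|AC| ∈ [17, 57]
|BD| ∈ [4, 70]
|AD| ∈ [0, 90]

|AD| ∈ [0, 90]  (≈ [0.0000, 90.0000])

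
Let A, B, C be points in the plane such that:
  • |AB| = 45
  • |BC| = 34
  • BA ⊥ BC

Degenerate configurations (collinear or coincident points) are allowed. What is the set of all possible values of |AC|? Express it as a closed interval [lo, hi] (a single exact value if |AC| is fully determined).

|AB| ∈ {45}
|BC| ∈ {34}
|AC| ∈ {√(3181)}

|AC| = √(3181)  (≈ 56.4004)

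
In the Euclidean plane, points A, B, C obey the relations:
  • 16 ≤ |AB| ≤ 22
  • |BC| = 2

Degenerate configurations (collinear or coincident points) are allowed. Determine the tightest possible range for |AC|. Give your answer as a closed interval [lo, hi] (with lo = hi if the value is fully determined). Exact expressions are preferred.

|AB| ∈ [16, 22]
|BC| ∈ {2}
|AC| ∈ [14, 24]

|AC| ∈ [14, 24]  (≈ [14.0000, 24.0000])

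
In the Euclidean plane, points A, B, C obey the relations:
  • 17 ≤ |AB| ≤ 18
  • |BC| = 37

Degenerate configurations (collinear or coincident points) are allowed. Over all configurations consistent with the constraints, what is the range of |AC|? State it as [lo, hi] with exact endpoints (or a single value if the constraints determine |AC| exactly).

|AB| ∈ [17, 18]
|BC| ∈ {37}
|AC| ∈ [19, 55]

|AC| ∈ [19, 55]  (≈ [19.0000, 55.0000])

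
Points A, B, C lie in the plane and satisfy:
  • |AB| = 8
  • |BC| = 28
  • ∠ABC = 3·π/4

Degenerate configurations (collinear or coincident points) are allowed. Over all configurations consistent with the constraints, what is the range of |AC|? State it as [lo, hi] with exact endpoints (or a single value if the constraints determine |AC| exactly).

|AC| = 4·√(14·√(2) + 53)  (≈ 34.1289)

|AB| ∈ {8}
|BC| ∈ {28}
|AC| ∈ {4·√(14·√(2) + 53)}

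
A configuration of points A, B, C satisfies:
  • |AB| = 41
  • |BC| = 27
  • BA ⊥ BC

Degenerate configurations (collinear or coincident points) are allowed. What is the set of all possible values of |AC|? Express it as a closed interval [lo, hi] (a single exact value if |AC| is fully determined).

|AC| = √(2410)  (≈ 49.0918)

|AB| ∈ {41}
|BC| ∈ {27}
|AC| ∈ {√(2410)}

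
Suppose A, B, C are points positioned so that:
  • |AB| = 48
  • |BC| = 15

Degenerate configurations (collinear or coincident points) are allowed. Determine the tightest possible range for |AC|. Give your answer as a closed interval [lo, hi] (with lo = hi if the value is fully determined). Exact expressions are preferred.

|AC| ∈ [33, 63]  (≈ [33.0000, 63.0000])

|AB| ∈ {48}
|BC| ∈ {15}
|AC| ∈ [33, 63]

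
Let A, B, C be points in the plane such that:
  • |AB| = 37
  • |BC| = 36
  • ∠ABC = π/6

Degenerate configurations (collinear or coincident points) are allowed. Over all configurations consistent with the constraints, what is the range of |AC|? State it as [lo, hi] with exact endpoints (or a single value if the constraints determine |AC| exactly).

|AC| = √(2665 - 1332·√(3))  (≈ 18.9185)

|AB| ∈ {37}
|BC| ∈ {36}
|AC| ∈ {√(2665 - 1332·√(3))}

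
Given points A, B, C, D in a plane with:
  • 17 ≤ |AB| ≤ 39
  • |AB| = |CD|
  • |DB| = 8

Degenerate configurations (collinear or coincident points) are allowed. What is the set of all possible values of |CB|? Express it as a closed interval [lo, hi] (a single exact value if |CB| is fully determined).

|AB| ∈ [17, 39]
|BD| ∈ {8}
|CD| ∈ [17, 39]
|AD| ∈ [9, 47]
|BC| ∈ [9, 47]
|AC| ∈ [0, 86]

|CB| ∈ [9, 47]  (≈ [9.0000, 47.0000])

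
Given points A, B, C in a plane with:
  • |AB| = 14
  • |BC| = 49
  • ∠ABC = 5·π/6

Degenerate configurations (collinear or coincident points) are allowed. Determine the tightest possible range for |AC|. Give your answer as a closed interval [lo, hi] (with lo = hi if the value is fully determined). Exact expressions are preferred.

|AB| ∈ {14}
|BC| ∈ {49}
|AC| ∈ {7·√(14·√(3) + 53)}

|AC| = 7·√(14·√(3) + 53)  (≈ 61.5239)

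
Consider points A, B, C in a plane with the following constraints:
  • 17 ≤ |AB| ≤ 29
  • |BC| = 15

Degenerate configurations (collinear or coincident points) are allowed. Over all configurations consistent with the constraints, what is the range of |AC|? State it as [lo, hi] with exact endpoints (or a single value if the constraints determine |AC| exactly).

|AC| ∈ [2, 44]  (≈ [2.0000, 44.0000])

|AB| ∈ [17, 29]
|BC| ∈ {15}
|AC| ∈ [2, 44]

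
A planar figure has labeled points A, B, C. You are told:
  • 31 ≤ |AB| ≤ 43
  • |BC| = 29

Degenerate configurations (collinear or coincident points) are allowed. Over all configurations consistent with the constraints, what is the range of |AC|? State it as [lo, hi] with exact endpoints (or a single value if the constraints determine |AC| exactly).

|AC| ∈ [2, 72]  (≈ [2.0000, 72.0000])

|AB| ∈ [31, 43]
|BC| ∈ {29}
|AC| ∈ [2, 72]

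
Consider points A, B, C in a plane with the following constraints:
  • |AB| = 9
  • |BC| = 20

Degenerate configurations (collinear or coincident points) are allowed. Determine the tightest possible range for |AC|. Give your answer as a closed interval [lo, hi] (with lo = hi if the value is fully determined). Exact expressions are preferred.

|AB| ∈ {9}
|BC| ∈ {20}
|AC| ∈ [11, 29]

|AC| ∈ [11, 29]  (≈ [11.0000, 29.0000])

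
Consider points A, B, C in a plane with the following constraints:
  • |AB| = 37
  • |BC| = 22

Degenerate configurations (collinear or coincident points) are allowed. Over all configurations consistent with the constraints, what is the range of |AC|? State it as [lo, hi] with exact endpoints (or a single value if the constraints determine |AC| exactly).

|AC| ∈ [15, 59]  (≈ [15.0000, 59.0000])

|AB| ∈ {37}
|BC| ∈ {22}
|AC| ∈ [15, 59]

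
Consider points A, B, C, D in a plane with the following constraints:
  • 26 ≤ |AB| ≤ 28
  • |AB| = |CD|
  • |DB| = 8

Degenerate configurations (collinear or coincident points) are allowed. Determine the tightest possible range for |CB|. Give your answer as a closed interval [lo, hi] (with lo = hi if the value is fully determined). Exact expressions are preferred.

|AB| ∈ [26, 28]
|BD| ∈ {8}
|CD| ∈ [26, 28]
|AD| ∈ [18, 36]
|BC| ∈ [18, 36]
|AC| ∈ [0, 64]

|CB| ∈ [18, 36]  (≈ [18.0000, 36.0000])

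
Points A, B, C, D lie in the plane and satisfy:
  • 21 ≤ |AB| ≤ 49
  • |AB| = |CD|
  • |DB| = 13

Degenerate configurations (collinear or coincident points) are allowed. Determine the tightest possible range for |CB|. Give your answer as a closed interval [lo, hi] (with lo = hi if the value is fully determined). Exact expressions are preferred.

|AB| ∈ [21, 49]
|BD| ∈ {13}
|CD| ∈ [21, 49]
|AD| ∈ [8, 62]
|BC| ∈ [8, 62]
|AC| ∈ [0, 111]

|CB| ∈ [8, 62]  (≈ [8.0000, 62.0000])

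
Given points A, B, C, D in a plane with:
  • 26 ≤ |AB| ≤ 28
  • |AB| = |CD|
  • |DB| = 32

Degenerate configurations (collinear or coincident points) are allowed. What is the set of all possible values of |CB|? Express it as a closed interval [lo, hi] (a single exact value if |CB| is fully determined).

|CB| ∈ [4, 60]  (≈ [4.0000, 60.0000])

|AB| ∈ [26, 28]
|BD| ∈ {32}
|CD| ∈ [26, 28]
|AD| ∈ [4, 60]
|BC| ∈ [4, 60]
|AC| ∈ [0, 88]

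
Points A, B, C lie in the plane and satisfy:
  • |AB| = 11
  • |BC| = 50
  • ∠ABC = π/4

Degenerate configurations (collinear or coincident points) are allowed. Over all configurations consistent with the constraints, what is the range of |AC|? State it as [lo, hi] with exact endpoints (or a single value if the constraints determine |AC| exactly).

|AC| = √(2621 - 550·√(2))  (≈ 42.9323)

|AB| ∈ {11}
|BC| ∈ {50}
|AC| ∈ {√(2621 - 550·√(2))}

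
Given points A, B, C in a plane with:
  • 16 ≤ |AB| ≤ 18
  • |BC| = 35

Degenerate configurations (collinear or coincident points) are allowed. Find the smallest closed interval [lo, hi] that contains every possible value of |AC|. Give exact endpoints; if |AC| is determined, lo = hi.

|AB| ∈ [16, 18]
|BC| ∈ {35}
|AC| ∈ [17, 53]

|AC| ∈ [17, 53]  (≈ [17.0000, 53.0000])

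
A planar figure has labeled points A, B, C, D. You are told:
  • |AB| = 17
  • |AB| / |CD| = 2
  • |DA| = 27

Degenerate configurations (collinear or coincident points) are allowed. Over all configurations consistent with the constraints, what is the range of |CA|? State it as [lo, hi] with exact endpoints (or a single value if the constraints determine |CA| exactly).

|AB| ∈ {17}
|AD| ∈ {27}
|CD| ∈ {17/2}
|BD| ∈ [10, 44]
|AC| ∈ [37/2, 71/2]
|BC| ∈ [3/2, 105/2]

|CA| ∈ [37/2, 71/2]  (≈ [18.5000, 35.5000])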